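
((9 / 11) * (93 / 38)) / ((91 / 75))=62775 / 38038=1.65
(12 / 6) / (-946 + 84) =-1 / 431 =-0.00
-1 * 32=-32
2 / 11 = 0.18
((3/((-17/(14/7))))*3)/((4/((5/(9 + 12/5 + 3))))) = -25/272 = -0.09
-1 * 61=-61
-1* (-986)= 986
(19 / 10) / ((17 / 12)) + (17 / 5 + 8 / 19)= 8337 / 1615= 5.16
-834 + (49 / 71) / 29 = -1717157 / 2059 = -833.98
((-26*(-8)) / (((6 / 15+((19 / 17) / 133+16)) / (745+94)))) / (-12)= -1996820 / 2253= -886.29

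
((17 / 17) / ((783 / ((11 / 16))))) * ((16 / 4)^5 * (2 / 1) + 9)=22627 / 12528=1.81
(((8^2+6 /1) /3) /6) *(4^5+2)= 3990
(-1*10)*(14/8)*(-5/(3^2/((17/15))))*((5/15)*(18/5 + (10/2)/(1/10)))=15946/81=196.86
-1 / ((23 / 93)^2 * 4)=-8649 / 2116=-4.09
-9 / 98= -0.09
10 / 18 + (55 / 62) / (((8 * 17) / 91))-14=-12.85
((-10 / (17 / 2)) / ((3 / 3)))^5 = -3200000 / 1419857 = -2.25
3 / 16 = 0.19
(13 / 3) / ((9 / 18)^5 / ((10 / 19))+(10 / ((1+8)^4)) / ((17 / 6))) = 51554880 / 712801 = 72.33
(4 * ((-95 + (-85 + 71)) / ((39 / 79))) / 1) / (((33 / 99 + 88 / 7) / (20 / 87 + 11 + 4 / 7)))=-247549028 / 306501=-807.66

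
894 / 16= 447 / 8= 55.88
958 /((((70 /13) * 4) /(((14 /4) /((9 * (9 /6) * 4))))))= 6227 /2160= 2.88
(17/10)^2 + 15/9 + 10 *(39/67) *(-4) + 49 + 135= 3321989/20100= 165.27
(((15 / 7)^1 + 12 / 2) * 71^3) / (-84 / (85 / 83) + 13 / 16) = -1460276880 / 40691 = -35886.97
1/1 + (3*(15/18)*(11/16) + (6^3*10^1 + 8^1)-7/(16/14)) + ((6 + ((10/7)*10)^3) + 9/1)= 55923221/10976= 5095.05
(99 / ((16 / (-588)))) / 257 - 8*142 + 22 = -1159745 / 1028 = -1128.16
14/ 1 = 14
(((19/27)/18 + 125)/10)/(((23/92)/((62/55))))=3767678/66825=56.38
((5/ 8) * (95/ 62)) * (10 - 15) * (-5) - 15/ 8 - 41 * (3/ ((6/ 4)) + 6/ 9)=-129853/ 1488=-87.27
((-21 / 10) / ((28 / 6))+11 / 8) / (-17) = -37 / 680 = -0.05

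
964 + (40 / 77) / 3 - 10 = 220414 / 231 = 954.17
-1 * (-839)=839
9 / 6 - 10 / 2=-7 / 2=-3.50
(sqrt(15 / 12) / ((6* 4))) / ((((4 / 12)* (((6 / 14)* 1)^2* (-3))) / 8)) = -49* sqrt(5) / 54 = -2.03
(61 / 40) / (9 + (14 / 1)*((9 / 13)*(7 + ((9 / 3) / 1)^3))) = 793 / 176040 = 0.00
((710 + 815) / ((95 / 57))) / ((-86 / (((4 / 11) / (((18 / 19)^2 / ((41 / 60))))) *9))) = -902861 / 34056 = -26.51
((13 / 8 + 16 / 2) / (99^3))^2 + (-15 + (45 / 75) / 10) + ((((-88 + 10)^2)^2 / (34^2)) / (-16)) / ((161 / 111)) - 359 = -1015828037054547608071 / 579254609870798400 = -1753.68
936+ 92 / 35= 32852 / 35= 938.63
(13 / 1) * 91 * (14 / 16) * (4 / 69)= 8281 / 138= 60.01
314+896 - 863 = 347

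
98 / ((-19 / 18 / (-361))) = 33516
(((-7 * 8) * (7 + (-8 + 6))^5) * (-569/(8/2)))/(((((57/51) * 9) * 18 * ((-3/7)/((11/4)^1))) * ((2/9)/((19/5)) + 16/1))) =-16292959375/296568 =-54938.36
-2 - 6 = -8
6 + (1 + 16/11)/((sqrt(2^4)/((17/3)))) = 417/44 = 9.48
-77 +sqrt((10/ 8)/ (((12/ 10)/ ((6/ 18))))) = -77 +5* sqrt(2)/ 12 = -76.41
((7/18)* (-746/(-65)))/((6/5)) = 2611/702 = 3.72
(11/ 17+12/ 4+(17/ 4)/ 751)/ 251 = 186537/ 12818068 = 0.01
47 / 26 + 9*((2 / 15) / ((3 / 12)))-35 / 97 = 78773 / 12610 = 6.25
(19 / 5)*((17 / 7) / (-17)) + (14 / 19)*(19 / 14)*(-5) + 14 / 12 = -919 / 210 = -4.38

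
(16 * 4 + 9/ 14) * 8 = 3620/ 7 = 517.14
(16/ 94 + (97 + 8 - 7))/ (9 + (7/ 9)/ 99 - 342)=-2055537/ 6972356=-0.29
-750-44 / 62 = -23272 / 31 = -750.71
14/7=2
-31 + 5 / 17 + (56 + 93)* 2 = 4544 / 17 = 267.29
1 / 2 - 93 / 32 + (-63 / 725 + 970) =22446159 / 23200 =967.51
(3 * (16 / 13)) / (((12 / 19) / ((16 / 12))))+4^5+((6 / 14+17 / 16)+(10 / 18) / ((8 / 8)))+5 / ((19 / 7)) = 257860361 / 248976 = 1035.68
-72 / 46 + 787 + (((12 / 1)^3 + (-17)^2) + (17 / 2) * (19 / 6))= 780901 / 276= 2829.35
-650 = -650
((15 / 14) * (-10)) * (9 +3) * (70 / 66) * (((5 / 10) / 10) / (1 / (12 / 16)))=-225 / 44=-5.11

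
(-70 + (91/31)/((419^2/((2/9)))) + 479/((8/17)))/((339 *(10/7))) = 1.96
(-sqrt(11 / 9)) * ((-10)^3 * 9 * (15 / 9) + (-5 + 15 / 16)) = 240065 * sqrt(11) / 48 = 16587.62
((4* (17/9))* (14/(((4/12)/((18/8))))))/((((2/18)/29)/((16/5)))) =2981664/5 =596332.80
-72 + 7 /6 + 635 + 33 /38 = 32207 /57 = 565.04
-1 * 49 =-49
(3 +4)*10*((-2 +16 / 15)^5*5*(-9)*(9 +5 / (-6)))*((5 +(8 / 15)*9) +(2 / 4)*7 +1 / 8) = 4127597516 / 16875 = 244598.37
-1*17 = -17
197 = 197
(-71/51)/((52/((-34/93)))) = 71/7254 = 0.01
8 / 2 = 4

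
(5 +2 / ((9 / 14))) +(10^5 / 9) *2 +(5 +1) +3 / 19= 1267480 / 57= 22236.49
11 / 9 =1.22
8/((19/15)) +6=234/19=12.32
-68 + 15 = -53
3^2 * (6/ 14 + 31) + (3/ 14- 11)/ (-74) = 293191/ 1036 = 283.00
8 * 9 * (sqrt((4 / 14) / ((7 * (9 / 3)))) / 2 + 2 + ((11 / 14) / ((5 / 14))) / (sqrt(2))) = 12 * sqrt(6) / 7 + 396 * sqrt(2) / 5 + 144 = 260.20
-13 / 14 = -0.93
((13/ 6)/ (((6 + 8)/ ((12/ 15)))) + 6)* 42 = 1286/ 5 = 257.20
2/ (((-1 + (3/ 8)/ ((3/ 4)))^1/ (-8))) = 32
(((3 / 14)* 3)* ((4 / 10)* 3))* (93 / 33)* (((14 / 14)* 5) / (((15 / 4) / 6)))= 17.39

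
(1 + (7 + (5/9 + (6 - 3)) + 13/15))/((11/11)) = 559/45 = 12.42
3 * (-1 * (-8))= 24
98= 98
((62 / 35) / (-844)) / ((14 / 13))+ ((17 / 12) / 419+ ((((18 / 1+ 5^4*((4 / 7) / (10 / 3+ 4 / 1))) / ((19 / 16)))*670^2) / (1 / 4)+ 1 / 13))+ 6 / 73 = 100857980.75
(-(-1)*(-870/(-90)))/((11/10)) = 290/33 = 8.79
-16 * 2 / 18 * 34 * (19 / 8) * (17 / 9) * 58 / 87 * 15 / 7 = -219640 / 567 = -387.37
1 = 1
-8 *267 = -2136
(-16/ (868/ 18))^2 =5184/ 47089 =0.11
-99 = -99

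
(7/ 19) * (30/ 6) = 35/ 19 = 1.84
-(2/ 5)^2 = -4/ 25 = -0.16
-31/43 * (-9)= 279/43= 6.49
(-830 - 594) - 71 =-1495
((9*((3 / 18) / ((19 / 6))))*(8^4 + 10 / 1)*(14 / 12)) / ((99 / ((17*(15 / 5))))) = 244307 / 209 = 1168.93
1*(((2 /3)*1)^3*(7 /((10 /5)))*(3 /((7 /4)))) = 16 /9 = 1.78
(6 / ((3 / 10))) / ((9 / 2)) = 40 / 9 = 4.44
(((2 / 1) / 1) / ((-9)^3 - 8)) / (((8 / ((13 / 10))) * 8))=-13 / 235840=-0.00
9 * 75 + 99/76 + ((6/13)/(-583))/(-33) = 4285083383/6336044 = 676.30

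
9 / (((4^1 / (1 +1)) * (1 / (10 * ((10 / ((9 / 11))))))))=550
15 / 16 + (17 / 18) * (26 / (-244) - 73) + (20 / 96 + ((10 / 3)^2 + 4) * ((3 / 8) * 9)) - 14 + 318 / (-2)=-556025 / 2928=-189.90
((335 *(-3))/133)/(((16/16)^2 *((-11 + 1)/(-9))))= -1809/266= -6.80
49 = 49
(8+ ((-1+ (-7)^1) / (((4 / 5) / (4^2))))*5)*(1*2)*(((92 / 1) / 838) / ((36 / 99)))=-200376 / 419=-478.22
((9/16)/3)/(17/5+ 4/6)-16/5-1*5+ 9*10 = 399409/4880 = 81.85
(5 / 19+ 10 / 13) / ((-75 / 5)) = -17 / 247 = -0.07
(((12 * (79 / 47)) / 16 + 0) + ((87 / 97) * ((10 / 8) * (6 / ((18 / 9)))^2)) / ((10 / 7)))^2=92163852225 / 1330206784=69.29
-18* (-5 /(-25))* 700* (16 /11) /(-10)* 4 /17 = 16128 /187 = 86.25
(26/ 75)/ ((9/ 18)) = 52/ 75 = 0.69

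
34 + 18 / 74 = 34.24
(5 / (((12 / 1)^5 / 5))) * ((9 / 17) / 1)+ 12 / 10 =2820221 / 2350080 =1.20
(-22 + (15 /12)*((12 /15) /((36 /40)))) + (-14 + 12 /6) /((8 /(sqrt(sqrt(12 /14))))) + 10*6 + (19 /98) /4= -3*6^(1 /4)*7^(3 /4) /14 + 138155 /3528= 37.72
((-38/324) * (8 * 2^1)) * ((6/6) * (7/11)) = -1064/891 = -1.19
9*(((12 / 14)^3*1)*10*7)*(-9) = -174960 / 49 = -3570.61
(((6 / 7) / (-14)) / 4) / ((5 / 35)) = -3 / 28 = -0.11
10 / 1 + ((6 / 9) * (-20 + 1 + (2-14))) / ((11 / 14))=-538 / 33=-16.30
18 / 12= 3 / 2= 1.50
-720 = -720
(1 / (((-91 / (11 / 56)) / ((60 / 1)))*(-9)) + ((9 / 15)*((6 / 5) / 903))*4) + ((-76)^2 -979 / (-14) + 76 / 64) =192190605407 / 32869200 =5847.13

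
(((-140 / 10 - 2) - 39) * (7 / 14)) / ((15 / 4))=-22 / 3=-7.33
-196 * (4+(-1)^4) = -980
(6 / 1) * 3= 18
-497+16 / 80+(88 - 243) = -3259 / 5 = -651.80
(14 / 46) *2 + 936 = 21542 / 23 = 936.61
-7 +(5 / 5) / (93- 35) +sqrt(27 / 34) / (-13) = -405 / 58- 3* sqrt(102) / 442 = -7.05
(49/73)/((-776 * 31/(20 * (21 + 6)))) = -6615/439022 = -0.02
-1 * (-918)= 918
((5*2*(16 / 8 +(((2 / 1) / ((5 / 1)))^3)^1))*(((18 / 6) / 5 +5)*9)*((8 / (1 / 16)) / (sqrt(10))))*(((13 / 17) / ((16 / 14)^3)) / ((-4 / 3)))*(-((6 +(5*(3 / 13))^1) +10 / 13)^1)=861356349*sqrt(10) / 21250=128181.08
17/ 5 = 3.40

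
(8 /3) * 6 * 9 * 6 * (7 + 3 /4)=6696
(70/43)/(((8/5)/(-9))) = -1575/172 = -9.16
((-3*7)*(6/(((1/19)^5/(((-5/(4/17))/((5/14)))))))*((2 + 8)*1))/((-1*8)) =-23204142753.75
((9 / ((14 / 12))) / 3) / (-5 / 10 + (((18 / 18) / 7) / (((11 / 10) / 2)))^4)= -180787068 / 34833041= -5.19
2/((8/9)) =9/4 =2.25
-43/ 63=-0.68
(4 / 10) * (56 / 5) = 112 / 25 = 4.48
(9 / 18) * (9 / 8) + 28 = 457 / 16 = 28.56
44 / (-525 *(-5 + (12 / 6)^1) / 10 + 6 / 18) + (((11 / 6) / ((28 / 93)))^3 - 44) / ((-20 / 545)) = -3295179612395 / 665233408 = -4953.42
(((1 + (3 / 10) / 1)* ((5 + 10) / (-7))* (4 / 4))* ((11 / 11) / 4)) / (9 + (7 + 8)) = -13 / 448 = -0.03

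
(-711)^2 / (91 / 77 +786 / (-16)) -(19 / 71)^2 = -224254682827 / 21267979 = -10544.24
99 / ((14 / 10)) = 495 / 7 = 70.71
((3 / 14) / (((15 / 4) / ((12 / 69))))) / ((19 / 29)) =0.02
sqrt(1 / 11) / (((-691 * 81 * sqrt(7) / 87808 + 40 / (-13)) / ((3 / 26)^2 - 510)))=-5501130780096 * sqrt(77) / 1232906453071 + 345209691832320 * sqrt(11) / 16027783889923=32.28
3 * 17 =51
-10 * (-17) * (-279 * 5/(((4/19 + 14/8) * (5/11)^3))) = -959565816/745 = -1288007.81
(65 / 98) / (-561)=-65 / 54978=-0.00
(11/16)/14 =11/224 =0.05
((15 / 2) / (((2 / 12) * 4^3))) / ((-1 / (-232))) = 1305 / 8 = 163.12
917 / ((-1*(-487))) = 917 / 487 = 1.88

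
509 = 509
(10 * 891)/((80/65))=57915/8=7239.38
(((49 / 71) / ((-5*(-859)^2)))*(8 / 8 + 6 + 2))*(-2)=882 / 261947755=0.00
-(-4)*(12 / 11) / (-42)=-8 / 77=-0.10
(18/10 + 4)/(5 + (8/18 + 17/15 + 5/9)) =87/107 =0.81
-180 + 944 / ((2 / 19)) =8788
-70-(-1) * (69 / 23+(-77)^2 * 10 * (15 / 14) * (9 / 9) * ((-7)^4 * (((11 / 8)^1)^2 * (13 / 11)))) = 21810859787 / 64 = 340794684.17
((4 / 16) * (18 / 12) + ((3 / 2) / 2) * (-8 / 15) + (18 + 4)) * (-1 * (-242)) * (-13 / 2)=-1382667 / 40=-34566.68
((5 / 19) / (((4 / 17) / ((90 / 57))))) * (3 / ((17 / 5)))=1125 / 722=1.56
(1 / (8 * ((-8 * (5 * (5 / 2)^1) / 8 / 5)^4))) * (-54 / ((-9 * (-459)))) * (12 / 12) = -4 / 95625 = -0.00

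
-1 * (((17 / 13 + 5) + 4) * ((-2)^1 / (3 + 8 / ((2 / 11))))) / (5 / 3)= 804 / 3055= 0.26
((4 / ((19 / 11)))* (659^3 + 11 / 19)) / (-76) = -59813956532 / 6859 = -8720506.86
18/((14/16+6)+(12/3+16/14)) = 1008/673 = 1.50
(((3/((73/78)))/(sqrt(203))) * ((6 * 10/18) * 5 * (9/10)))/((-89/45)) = -157950 * sqrt(203)/1318891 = -1.71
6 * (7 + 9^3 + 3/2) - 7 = 4418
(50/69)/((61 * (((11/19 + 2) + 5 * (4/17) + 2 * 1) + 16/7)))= 113050/76523829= 0.00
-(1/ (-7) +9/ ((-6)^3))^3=29791/ 4741632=0.01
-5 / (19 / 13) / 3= -65 / 57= -1.14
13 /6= 2.17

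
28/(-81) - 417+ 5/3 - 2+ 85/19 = -635923/1539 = -413.21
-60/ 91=-0.66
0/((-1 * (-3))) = 0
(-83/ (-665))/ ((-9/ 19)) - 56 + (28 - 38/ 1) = -20873/ 315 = -66.26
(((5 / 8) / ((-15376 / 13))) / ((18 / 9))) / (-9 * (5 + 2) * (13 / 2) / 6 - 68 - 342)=65 / 117657152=0.00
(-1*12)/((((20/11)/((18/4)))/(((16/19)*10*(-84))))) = 399168/19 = 21008.84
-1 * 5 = -5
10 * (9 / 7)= 90 / 7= 12.86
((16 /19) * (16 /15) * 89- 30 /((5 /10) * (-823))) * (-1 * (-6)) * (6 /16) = 14076249 /78185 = 180.04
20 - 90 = -70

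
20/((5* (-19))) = -4/19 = -0.21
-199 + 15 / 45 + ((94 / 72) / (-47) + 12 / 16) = -3563 / 18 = -197.94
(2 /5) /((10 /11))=11 /25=0.44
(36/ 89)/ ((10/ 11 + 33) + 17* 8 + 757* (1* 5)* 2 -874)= 132/ 2240575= 0.00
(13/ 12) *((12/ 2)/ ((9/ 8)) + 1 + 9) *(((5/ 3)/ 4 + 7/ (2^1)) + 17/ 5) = 131261/ 1080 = 121.54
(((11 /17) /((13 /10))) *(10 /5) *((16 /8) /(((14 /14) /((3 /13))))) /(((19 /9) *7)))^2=141134400 /146007287881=0.00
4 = 4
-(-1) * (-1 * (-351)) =351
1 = 1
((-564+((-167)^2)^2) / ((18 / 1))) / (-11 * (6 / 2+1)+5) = -777795757 / 702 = -1107971.16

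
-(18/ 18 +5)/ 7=-6/ 7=-0.86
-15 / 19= -0.79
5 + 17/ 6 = 47/ 6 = 7.83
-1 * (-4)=4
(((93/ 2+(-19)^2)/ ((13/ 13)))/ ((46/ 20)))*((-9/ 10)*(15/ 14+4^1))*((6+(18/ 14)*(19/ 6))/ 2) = -73430685/ 18032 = -4072.24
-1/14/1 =-1/14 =-0.07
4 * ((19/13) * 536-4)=40528/13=3117.54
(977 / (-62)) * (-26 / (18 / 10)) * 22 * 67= 93606370 / 279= 335506.70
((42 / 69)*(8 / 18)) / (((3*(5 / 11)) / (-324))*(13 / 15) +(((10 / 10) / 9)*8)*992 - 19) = 22176 / 70723321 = 0.00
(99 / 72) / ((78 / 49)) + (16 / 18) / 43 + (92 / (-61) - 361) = -1775665153 / 4910256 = -361.62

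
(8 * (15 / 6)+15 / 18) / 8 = 125 / 48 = 2.60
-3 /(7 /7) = -3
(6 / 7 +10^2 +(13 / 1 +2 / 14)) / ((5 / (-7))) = -798 / 5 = -159.60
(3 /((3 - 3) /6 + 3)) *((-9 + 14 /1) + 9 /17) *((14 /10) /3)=658 /255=2.58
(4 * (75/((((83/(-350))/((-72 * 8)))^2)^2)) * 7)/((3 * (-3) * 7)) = -55060589445120000000000/47458321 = -1160188314397384.60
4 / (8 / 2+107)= 4 / 111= 0.04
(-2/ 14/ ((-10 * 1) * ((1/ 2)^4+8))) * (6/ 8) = 0.00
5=5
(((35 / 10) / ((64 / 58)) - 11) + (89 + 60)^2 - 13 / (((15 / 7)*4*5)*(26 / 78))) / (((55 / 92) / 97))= 79217497989 / 22000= 3600795.36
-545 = -545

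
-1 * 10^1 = -10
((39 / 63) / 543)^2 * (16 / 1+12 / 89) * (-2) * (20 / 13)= -746720 / 11572528401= -0.00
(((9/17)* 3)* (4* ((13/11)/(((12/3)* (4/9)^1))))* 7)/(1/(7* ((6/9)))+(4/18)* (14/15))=20896785/298078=70.11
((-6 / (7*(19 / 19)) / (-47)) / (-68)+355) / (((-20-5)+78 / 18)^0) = 3971027 / 11186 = 355.00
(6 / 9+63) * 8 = 1528 / 3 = 509.33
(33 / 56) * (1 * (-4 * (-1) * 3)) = 7.07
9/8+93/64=165/64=2.58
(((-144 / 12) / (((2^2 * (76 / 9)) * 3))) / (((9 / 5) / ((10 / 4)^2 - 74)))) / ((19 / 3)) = 4065 / 5776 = 0.70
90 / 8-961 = -3799 / 4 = -949.75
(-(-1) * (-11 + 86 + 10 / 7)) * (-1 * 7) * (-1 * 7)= 3745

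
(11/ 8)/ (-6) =-11/ 48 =-0.23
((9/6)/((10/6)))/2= 9/20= 0.45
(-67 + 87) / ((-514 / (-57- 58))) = 1150 / 257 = 4.47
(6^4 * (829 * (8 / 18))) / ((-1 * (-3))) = 159168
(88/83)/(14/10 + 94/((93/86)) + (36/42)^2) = 2005080/168425177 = 0.01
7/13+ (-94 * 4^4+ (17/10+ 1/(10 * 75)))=-117301081/4875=-24061.76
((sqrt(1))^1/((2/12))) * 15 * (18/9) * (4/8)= 90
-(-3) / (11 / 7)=1.91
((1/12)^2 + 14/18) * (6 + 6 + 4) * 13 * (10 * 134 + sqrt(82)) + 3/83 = 1469 * sqrt(82)/9 + 163382207/747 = 220195.85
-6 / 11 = -0.55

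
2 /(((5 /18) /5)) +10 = 46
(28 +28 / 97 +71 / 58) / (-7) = -166039 / 39382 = -4.22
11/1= 11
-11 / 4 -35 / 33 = -503 / 132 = -3.81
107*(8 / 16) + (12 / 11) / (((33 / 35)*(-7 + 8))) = 13227 / 242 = 54.66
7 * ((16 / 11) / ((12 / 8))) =224 / 33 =6.79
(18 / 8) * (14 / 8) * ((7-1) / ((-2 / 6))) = -567 / 8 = -70.88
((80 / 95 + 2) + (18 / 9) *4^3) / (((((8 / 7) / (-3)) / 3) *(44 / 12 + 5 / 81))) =-276.36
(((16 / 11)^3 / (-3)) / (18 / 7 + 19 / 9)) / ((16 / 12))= -64512 / 392645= -0.16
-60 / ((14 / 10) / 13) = -3900 / 7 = -557.14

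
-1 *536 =-536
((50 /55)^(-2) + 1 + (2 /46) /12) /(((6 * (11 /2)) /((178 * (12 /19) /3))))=2718772 /1081575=2.51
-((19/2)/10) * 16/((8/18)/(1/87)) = -57/145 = -0.39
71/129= 0.55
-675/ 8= -84.38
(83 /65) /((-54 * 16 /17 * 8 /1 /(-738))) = 57851 /24960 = 2.32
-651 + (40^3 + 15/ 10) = 126701/ 2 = 63350.50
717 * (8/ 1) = 5736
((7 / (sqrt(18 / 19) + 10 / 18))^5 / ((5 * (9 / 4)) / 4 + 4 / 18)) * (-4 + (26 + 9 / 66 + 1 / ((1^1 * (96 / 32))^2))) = -1122396403604350933107000 / 232213845404841179 + 16602941511363501924840 * sqrt(38) / 21110349582258289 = 14749.56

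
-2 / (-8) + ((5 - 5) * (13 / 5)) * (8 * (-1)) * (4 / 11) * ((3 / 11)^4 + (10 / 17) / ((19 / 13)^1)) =1 / 4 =0.25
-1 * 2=-2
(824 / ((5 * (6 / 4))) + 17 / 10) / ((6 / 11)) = 36817 / 180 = 204.54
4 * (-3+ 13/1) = 40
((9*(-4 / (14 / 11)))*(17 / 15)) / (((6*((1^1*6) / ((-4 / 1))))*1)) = 374 / 105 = 3.56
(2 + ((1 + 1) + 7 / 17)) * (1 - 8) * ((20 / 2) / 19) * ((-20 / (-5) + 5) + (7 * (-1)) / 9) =-129500 / 969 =-133.64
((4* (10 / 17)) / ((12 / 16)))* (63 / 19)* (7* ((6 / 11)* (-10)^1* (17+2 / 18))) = -2195200 / 323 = -6796.28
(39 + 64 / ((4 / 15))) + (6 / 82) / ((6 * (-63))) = 1441313 / 5166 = 279.00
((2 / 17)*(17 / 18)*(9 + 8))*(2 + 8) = 170 / 9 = 18.89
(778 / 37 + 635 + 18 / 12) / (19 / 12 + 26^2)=291942 / 300847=0.97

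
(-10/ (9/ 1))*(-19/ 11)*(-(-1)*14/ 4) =665/ 99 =6.72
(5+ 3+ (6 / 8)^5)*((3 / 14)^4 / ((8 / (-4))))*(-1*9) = 0.08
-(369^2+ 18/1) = -136179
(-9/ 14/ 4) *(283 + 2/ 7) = -17847/ 392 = -45.53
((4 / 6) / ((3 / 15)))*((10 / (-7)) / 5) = -20 / 21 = -0.95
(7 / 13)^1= 7 / 13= 0.54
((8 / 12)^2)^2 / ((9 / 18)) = 32 / 81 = 0.40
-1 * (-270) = 270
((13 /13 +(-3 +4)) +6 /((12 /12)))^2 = 64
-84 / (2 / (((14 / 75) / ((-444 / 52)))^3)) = 84399952 / 192323109375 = 0.00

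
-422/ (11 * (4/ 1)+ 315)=-422/ 359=-1.18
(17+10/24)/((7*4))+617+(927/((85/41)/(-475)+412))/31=10324638555613/16714794768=617.69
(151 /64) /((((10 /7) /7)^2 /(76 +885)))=348411511 /6400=54439.30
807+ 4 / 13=10495 / 13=807.31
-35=-35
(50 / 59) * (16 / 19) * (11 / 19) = 8800 / 21299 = 0.41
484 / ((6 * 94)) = 121 / 141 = 0.86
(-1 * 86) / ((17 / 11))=-946 / 17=-55.65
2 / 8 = 1 / 4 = 0.25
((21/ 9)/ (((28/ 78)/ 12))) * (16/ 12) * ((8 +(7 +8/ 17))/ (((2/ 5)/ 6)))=24134.12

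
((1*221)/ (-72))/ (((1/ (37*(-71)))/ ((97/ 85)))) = 3312647/ 360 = 9201.80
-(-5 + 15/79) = 380/79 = 4.81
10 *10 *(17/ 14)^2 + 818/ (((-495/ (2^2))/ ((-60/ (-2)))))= -82231/ 1617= -50.85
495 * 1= 495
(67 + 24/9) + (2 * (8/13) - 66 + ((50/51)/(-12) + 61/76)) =849295/151164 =5.62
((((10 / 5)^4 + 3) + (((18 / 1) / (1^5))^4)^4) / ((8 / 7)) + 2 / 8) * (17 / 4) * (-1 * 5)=-72256521002473579818195 / 32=-2258016281327299369318.59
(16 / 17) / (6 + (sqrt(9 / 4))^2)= 64 / 561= 0.11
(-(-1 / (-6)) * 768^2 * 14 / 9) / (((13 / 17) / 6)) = -15597568 / 13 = -1199812.92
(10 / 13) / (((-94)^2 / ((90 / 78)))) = 0.00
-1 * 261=-261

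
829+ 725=1554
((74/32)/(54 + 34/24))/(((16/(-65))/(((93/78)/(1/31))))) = -6.27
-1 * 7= -7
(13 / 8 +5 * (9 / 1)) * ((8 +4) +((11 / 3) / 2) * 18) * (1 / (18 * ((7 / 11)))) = 20515 / 112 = 183.17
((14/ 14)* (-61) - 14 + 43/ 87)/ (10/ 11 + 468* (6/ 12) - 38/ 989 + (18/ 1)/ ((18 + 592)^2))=-13119813991900/ 41358690211557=-0.32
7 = 7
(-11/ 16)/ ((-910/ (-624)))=-33/ 70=-0.47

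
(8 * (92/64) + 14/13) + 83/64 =11543/832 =13.87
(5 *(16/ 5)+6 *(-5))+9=-5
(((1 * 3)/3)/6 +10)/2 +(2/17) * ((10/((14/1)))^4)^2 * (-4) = 5940598637/1176019404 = 5.05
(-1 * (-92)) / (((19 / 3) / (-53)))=-14628 / 19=-769.89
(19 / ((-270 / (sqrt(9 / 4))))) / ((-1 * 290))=0.00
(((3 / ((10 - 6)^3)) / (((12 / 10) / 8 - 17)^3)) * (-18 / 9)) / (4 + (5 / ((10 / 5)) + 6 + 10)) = 100 / 114818259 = 0.00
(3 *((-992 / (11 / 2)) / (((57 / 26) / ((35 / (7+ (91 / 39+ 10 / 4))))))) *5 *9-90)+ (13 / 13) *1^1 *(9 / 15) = -2443977033 / 74195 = -32939.92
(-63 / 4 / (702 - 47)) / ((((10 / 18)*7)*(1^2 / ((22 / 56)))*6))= -297 / 733600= -0.00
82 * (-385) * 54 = -1704780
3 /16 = 0.19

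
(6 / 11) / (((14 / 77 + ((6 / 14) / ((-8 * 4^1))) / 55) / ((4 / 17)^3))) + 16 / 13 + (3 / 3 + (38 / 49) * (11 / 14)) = 141099911704 / 49006108879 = 2.88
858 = 858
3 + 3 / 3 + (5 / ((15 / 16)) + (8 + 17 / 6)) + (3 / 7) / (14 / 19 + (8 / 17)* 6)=244966 / 12075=20.29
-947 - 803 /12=-12167 /12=-1013.92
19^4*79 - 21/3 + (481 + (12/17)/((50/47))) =4375729307/425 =10295833.66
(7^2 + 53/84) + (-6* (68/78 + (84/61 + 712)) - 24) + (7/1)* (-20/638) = -90523444105/21249228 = -4260.08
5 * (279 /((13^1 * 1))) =1395 /13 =107.31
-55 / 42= -1.31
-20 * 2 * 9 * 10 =-3600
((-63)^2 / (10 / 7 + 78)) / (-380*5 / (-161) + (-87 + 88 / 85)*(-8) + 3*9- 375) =14081865 / 99061408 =0.14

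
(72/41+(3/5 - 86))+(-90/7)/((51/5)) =-84.90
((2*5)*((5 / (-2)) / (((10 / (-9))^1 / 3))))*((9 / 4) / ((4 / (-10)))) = -6075 / 16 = -379.69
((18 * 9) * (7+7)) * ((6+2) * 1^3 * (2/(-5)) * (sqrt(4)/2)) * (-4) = 145152/5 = 29030.40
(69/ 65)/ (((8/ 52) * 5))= 69/ 50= 1.38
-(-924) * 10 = 9240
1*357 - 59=298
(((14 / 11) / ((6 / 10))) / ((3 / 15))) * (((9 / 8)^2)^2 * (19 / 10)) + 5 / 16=1468435 / 45056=32.59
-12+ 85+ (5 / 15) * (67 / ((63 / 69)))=6140 / 63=97.46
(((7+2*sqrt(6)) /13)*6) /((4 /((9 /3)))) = 9*sqrt(6) /13+63 /26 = 4.12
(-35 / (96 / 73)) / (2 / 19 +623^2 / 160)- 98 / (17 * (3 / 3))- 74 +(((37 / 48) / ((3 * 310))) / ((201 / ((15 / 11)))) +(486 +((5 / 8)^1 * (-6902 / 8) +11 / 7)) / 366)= -18766952096454190687 / 234831172234671936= -79.92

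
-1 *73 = -73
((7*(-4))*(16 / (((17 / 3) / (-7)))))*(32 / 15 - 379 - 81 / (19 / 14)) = -390171712 / 1615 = -241592.39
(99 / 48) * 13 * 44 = 4719 / 4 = 1179.75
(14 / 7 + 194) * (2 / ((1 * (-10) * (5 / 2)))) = -392 / 25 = -15.68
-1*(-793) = 793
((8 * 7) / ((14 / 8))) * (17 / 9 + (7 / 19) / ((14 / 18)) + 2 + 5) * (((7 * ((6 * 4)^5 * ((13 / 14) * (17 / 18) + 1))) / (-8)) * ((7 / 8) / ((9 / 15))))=-108562657280 / 19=-5713824067.37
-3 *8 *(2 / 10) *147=-3528 / 5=-705.60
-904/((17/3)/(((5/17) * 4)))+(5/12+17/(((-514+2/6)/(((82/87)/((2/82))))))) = -29220810787/154981452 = -188.54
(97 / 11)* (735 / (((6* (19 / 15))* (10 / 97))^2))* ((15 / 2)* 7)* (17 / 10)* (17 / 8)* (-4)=-4071174141195 / 508288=-8009581.46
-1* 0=0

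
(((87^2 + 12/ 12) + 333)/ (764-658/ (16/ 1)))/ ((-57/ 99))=-2086392/ 109877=-18.99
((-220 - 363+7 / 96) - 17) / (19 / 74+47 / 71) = -151296811 / 231696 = -653.00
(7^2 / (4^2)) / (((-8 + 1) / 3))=-21 / 16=-1.31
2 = 2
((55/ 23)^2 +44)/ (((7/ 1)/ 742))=2787906/ 529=5270.14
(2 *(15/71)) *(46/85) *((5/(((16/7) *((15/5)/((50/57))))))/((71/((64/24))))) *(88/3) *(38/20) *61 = 43212400/2313819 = 18.68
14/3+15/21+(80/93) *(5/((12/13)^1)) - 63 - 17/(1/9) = -205.96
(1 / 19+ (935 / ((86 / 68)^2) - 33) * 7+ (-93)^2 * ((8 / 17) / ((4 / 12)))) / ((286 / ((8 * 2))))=76785991296 / 85403461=899.10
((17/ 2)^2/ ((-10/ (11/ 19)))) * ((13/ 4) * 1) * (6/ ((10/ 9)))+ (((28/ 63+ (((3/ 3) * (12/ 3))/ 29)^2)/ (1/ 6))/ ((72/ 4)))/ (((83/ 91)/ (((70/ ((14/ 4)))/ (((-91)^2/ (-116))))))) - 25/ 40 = -6659460308671/ 89892784800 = -74.08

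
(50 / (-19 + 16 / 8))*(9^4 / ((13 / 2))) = -656100 / 221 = -2968.78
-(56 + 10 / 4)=-117 / 2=-58.50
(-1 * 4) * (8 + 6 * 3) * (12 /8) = -156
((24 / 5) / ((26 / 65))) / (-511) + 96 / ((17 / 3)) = 146964 / 8687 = 16.92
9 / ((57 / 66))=198 / 19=10.42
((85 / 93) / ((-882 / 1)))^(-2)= 6728264676 / 7225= 931247.71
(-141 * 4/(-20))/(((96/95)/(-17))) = -15181/32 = -474.41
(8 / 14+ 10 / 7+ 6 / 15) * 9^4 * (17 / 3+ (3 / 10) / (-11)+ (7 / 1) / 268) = 89211.44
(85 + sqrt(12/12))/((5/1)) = 86/5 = 17.20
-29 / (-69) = 0.42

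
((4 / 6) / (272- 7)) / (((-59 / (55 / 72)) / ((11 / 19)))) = -121 / 6416604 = -0.00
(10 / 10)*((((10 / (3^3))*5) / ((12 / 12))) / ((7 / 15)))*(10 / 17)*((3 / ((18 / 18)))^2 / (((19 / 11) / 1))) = 27500 / 2261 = 12.16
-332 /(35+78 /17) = -5644 /673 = -8.39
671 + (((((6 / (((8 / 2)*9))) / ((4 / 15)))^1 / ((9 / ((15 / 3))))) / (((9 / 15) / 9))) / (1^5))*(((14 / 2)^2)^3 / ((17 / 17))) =14722229 / 24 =613426.21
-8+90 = 82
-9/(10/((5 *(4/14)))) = -9/7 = -1.29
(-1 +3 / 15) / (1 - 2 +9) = -1 / 10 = -0.10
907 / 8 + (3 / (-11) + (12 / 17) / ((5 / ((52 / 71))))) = 60121267 / 531080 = 113.21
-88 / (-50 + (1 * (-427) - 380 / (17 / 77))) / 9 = 1496 / 336321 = 0.00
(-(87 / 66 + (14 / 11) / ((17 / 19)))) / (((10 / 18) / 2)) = -1845 / 187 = -9.87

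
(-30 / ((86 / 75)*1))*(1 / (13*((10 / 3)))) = -675 / 1118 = -0.60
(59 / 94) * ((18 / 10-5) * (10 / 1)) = -944 / 47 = -20.09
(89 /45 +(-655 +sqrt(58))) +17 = -28621 /45 +sqrt(58) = -628.41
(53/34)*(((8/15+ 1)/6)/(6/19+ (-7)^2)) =23161/2867220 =0.01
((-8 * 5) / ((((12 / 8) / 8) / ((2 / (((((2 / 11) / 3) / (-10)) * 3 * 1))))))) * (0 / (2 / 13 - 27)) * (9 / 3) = 0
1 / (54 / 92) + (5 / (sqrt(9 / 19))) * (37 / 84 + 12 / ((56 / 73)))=118.55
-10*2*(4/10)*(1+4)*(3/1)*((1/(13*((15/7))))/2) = -28/13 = -2.15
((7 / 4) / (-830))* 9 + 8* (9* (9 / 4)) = 537777 / 3320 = 161.98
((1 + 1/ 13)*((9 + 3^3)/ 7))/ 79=72/ 1027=0.07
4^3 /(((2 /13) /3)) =1248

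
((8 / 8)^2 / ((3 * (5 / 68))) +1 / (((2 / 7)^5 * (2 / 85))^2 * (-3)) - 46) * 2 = -3401473639279 / 10240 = -332175160.09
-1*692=-692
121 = 121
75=75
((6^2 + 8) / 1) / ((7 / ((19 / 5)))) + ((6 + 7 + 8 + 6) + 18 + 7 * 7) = 4126 / 35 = 117.89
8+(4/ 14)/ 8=225/ 28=8.04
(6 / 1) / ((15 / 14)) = 28 / 5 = 5.60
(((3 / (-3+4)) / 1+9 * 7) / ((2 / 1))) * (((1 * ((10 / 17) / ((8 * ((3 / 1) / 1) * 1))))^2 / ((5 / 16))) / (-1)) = -55 / 867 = -0.06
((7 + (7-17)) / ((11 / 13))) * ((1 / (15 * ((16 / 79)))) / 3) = -1027 / 2640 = -0.39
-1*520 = -520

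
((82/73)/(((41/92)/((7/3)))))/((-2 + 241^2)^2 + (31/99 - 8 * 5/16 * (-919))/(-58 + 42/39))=62905920/36079293539162677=0.00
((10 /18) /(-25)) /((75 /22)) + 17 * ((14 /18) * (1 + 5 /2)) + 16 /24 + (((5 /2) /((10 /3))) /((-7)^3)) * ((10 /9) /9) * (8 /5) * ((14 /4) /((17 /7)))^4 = 17640661009 /375844500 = 46.94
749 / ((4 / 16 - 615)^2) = 11984 / 6046681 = 0.00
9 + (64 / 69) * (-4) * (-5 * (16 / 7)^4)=85377101 / 165669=515.35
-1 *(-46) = 46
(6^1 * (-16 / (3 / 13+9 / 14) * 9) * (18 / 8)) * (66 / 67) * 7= -54486432 / 3551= -15343.97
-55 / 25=-11 / 5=-2.20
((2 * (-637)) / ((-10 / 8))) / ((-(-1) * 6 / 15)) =2548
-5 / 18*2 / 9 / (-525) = 1 / 8505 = 0.00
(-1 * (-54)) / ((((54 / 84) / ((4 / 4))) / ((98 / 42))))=196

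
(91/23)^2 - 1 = 7752/529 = 14.65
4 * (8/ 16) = 2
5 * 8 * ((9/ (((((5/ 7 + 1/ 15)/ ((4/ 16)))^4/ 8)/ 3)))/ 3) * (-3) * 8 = -16409334375/ 22606088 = -725.88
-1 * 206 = -206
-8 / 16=-1 / 2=-0.50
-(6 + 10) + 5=-11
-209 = -209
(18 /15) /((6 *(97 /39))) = 0.08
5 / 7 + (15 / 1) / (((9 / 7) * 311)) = 4910 / 6531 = 0.75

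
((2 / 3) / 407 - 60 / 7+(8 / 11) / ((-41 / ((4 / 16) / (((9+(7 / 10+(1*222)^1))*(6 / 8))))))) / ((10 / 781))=-669.30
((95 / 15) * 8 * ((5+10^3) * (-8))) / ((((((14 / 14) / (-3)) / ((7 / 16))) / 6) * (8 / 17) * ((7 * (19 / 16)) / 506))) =414960480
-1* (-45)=45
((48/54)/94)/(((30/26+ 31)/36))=104/9823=0.01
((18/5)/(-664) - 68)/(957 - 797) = -112889/265600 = -0.43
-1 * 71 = -71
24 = 24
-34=-34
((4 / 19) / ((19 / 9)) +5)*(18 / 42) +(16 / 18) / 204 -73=-11733154 / 165699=-70.81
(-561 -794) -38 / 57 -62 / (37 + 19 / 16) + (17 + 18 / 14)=-17180767 / 12831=-1339.00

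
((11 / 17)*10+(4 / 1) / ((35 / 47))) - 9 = 1691 / 595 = 2.84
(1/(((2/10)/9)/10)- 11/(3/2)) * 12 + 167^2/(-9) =19919/9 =2213.22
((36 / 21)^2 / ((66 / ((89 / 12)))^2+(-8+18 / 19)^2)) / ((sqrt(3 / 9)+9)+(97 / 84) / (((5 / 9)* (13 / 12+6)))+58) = 5255204623044840 / 15513746639818184401 - 3718755040500* sqrt(3) / 2216249519974026343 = 0.00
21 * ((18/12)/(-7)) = -9/2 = -4.50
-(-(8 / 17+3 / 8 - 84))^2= -127893481 / 18496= -6914.66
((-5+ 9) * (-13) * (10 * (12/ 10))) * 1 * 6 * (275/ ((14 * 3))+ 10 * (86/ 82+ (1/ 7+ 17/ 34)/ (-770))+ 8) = -2070706560/ 22099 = -93701.37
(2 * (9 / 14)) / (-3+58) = 9 / 385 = 0.02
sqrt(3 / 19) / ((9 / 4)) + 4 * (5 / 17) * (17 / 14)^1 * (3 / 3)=4 * sqrt(57) / 171 + 10 / 7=1.61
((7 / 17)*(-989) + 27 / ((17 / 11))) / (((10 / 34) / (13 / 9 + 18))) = -25767.78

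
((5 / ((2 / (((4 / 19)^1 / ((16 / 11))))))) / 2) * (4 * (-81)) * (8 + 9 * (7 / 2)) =-2315.43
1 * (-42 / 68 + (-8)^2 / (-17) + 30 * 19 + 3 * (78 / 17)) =579.38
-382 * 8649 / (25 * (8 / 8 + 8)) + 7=-366927 / 25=-14677.08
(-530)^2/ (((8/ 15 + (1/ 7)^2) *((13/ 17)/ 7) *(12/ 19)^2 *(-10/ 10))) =-739114964875/ 63492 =-11641072.34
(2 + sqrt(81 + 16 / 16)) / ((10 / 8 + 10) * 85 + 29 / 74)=296 / 141583 + 148 * sqrt(82) / 141583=0.01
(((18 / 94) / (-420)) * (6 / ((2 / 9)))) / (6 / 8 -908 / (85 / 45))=459 / 17895955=0.00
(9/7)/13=9/91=0.10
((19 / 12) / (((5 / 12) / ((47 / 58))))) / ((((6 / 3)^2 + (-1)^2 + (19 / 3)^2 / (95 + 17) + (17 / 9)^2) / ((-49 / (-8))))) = 24810219 / 11741665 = 2.11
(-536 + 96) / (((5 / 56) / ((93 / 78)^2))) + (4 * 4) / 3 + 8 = -3545096 / 507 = -6992.30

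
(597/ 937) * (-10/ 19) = -5970/ 17803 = -0.34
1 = 1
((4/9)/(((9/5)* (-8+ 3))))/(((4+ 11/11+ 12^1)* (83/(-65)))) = 260/114291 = 0.00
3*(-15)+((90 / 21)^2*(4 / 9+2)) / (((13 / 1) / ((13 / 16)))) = -4135 / 98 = -42.19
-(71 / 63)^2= -5041 / 3969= -1.27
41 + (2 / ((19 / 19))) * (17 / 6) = 140 / 3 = 46.67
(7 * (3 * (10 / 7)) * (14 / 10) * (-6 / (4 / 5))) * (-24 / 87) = 2520 / 29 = 86.90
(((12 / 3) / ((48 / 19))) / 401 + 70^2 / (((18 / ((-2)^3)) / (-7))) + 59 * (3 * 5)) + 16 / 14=1630028507 / 101052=16130.59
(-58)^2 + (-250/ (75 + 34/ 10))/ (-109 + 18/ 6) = 3364.03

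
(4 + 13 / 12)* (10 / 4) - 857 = -20263 / 24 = -844.29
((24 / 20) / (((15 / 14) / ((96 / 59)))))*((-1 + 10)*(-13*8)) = -2515968 / 1475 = -1705.74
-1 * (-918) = 918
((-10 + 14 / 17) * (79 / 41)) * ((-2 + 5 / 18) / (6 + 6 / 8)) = 254696 / 56457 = 4.51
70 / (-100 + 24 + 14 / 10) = -350 / 373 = -0.94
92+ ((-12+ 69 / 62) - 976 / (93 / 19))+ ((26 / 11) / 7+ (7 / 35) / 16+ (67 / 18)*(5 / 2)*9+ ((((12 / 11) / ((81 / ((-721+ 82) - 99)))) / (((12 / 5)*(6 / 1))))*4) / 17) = -3010553387 / 87650640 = -34.35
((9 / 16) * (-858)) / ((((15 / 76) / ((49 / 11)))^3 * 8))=-10490408383 / 15125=-693580.72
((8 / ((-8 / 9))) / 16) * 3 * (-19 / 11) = 513 / 176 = 2.91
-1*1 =-1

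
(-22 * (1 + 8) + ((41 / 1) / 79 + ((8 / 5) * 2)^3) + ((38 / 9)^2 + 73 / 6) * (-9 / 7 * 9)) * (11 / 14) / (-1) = 778296189 / 1935500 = 402.12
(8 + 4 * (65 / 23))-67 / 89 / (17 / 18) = 644034 / 34799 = 18.51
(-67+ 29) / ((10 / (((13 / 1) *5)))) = -247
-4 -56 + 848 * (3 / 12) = 152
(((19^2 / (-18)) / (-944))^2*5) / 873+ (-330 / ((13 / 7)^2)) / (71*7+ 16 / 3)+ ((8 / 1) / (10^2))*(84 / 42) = -0.03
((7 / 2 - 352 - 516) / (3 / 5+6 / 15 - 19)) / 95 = 91 / 180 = 0.51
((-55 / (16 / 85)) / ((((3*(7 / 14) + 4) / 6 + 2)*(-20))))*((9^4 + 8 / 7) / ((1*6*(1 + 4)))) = 1717969 / 1568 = 1095.64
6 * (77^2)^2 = 210918246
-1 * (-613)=613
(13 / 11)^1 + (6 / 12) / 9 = 245 / 198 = 1.24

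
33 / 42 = 0.79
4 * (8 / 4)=8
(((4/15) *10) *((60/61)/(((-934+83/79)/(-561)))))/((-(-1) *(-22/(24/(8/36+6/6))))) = -69621120/49454713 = -1.41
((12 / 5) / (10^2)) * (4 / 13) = 12 / 1625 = 0.01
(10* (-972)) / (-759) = 3240 / 253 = 12.81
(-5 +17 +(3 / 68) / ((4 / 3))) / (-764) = -3273 / 207808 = -0.02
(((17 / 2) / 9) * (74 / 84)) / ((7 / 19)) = 11951 / 5292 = 2.26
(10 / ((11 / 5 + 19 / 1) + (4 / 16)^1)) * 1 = 200 / 429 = 0.47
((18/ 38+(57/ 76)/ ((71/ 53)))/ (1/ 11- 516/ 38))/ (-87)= 20449/ 23217284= 0.00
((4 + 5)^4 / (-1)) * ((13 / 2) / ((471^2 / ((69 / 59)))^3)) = -38435553 / 6151541313342328342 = -0.00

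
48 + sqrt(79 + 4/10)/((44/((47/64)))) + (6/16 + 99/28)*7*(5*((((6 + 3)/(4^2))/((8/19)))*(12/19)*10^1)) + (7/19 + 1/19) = 47*sqrt(1985)/14080 + 2926435/2432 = 1203.45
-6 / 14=-3 / 7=-0.43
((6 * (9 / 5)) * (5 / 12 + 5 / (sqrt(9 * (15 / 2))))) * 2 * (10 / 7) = 31.64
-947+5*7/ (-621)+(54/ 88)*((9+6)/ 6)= -51670901/ 54648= -945.52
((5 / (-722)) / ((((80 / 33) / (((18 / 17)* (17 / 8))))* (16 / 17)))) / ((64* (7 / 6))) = -15147 / 165609472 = -0.00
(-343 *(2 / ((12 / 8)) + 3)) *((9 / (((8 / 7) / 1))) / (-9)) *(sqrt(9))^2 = 93639 / 8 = 11704.88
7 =7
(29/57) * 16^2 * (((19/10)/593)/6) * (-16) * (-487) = 14461952/26685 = 541.95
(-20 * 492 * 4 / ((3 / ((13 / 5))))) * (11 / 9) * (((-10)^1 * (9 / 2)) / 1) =1876160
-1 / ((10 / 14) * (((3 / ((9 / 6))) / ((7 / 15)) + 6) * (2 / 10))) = -49 / 72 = -0.68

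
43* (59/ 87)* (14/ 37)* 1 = 35518/ 3219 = 11.03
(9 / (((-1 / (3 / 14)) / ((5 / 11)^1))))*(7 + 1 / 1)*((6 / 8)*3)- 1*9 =-1908 / 77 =-24.78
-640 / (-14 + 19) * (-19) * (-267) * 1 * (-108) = 70129152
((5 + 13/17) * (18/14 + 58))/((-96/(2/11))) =-2905/4488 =-0.65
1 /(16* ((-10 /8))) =-1 /20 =-0.05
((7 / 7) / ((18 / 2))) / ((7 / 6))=0.10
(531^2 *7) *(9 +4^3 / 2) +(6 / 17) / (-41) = 56403196473 / 697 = 80922806.99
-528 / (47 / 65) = -34320 / 47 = -730.21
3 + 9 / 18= 7 / 2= 3.50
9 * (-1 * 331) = -2979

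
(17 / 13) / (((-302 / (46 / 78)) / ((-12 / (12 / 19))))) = 7429 / 153114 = 0.05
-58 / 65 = -0.89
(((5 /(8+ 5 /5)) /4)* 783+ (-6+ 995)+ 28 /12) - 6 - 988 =1273 /12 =106.08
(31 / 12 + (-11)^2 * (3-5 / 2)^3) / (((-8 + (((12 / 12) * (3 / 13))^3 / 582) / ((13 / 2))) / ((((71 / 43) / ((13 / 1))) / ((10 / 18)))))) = -3858338445 / 7624184488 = -0.51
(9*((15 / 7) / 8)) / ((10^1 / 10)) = 135 / 56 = 2.41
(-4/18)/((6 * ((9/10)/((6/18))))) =-10/729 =-0.01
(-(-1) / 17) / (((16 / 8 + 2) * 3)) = 1 / 204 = 0.00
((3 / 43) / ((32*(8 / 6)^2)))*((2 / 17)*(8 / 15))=9 / 116960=0.00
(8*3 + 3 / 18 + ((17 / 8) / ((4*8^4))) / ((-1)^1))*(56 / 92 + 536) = 19546990133 / 1507328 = 12967.97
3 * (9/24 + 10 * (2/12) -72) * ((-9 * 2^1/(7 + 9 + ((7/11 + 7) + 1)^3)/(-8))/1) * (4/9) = -2234749/7029368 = -0.32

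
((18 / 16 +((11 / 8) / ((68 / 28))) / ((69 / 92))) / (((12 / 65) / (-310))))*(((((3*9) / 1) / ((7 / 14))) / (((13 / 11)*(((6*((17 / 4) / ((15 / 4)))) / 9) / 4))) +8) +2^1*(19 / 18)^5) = -797125.97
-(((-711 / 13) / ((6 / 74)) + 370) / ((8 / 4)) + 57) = 2477 / 26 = 95.27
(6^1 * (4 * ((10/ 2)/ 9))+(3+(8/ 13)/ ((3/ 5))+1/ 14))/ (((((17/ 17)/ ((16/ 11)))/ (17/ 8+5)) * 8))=180823/ 8008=22.58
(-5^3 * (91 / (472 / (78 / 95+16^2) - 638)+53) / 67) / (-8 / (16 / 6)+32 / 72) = 461473444125 / 11958995222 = 38.59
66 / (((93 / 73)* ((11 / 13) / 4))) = 7592 / 31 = 244.90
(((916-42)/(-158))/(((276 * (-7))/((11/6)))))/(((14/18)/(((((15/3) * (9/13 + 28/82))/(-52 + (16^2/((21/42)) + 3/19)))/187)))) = 994555/2453294962664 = 0.00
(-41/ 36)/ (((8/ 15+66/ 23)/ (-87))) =136735/ 4696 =29.12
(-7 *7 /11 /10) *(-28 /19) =686 /1045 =0.66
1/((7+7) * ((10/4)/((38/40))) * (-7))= -19/4900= -0.00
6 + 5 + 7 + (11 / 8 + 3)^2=2377 / 64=37.14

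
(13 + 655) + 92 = 760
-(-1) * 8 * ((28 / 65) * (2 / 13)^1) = 448 / 845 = 0.53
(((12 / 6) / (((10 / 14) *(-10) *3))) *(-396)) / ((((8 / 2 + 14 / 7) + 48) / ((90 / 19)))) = 308 / 95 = 3.24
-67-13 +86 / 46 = -1797 / 23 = -78.13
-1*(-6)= 6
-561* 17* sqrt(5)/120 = -3179* sqrt(5)/40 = -177.71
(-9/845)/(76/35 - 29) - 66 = -3491181/52897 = -66.00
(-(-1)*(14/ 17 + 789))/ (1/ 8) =107416/ 17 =6318.59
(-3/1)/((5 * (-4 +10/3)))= 9/10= 0.90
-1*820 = -820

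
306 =306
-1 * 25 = -25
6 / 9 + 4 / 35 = 82 / 105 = 0.78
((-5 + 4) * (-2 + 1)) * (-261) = -261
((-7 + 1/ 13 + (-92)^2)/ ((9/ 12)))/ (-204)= -109942/ 1989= -55.28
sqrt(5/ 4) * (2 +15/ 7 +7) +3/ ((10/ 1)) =12.76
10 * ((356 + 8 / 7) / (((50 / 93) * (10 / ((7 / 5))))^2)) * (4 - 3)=60543 / 250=242.17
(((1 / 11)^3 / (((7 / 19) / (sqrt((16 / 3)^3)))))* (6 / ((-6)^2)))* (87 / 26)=8816* sqrt(3) / 1090089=0.01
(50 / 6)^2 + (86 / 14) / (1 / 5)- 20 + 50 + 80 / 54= 24880 / 189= 131.64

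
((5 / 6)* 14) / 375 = 7 / 225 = 0.03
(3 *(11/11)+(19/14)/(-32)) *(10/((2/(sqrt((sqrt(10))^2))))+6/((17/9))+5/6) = 541925/45696+6625 *sqrt(10)/448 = 58.62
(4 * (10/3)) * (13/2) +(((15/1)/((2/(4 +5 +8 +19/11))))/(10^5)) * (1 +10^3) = 5284357/60000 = 88.07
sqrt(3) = 1.73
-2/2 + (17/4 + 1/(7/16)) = 155/28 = 5.54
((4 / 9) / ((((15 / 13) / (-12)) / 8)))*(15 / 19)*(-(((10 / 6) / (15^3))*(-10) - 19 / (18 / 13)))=-9251008 / 23085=-400.74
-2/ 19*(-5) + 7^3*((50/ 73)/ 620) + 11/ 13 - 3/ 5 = 6435829/ 5589610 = 1.15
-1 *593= -593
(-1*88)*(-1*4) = 352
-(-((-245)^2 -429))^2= -3551683216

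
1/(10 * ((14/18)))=9/70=0.13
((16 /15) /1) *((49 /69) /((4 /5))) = 196 /207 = 0.95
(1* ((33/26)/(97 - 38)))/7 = 0.00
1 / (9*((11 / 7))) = 7 / 99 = 0.07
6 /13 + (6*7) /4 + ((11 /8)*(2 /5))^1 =2993 /260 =11.51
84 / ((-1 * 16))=-21 / 4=-5.25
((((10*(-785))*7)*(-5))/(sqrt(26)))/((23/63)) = 8654625*sqrt(26)/299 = 147592.31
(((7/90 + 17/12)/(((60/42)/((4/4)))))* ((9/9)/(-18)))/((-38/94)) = 0.14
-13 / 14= -0.93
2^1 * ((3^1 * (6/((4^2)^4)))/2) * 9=81/32768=0.00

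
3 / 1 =3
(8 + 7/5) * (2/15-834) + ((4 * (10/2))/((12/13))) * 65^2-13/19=39758752/475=83702.64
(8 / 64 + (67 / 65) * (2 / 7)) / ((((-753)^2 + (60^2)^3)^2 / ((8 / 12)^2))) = 509 / 5942760219028288672601130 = 0.00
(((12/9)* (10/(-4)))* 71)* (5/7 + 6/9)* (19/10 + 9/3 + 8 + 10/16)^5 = -95420716250165359/645120000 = -147911576.53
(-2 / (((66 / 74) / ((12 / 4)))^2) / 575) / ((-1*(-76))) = -1369 / 2643850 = -0.00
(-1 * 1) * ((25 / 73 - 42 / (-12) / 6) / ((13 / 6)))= -811 / 1898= -0.43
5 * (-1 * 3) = -15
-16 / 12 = -4 / 3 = -1.33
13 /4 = 3.25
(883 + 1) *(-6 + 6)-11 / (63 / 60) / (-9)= 220 / 189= 1.16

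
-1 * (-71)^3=357911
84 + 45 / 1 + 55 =184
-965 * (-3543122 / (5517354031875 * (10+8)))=341911273 / 9931237257375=0.00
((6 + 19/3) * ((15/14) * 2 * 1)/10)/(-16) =-37/224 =-0.17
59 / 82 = 0.72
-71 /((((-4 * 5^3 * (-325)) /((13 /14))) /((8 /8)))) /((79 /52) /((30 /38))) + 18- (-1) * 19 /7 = 38864783 /1876250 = 20.71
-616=-616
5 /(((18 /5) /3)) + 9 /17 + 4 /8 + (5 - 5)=5.20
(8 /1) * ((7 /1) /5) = 56 /5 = 11.20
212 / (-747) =-212 / 747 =-0.28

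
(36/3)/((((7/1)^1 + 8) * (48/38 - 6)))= -38/225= -0.17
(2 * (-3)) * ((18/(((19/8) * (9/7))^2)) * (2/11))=-25088/11913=-2.11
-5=-5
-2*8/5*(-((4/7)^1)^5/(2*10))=4096/420175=0.01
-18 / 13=-1.38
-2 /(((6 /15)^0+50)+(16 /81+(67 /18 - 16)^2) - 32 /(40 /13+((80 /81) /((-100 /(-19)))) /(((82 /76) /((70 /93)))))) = -1043258616 /100134975499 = -0.01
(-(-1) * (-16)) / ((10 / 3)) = -24 / 5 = -4.80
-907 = -907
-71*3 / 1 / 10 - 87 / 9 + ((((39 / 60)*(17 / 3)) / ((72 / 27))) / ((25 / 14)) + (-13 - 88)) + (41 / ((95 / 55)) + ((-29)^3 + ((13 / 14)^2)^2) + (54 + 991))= -401174276206 / 17107125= -23450.71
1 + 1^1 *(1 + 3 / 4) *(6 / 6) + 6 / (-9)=25 / 12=2.08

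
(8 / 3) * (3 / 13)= 8 / 13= 0.62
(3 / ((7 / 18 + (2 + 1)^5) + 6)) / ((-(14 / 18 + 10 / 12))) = -972 / 130181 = -0.01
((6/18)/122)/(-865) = -1/316590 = -0.00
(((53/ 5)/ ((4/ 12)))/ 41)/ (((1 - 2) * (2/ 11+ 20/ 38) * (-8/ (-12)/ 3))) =-299079/ 60680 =-4.93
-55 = -55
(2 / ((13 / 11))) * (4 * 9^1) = 792 / 13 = 60.92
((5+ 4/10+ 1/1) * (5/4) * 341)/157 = 2728/157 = 17.38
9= 9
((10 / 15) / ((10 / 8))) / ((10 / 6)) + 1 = 33 / 25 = 1.32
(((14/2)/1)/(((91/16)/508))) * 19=154432/13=11879.38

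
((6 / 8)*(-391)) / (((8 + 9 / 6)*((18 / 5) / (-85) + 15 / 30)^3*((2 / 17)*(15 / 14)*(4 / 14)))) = -10001117743750 / 1118413511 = -8942.24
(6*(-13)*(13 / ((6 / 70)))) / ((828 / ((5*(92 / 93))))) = -59150 / 837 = -70.67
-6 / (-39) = 2 / 13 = 0.15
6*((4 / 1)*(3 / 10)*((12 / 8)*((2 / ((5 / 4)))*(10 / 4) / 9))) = 24 / 5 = 4.80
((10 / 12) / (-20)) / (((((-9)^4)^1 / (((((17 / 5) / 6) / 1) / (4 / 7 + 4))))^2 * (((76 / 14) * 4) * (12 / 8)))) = -99127 / 217084407378739200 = -0.00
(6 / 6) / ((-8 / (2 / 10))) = -1 / 40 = -0.02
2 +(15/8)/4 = 79/32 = 2.47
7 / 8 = 0.88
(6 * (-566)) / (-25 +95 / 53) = 29998 / 205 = 146.33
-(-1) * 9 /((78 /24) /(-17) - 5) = -612 /353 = -1.73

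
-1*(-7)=7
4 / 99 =0.04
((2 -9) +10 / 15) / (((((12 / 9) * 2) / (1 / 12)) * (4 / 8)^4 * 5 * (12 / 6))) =-19 / 60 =-0.32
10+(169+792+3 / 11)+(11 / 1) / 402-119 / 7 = 4219915 / 4422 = 954.30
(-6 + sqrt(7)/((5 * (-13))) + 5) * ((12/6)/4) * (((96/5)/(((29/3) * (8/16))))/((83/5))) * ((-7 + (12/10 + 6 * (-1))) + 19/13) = 193536 * sqrt(7)/10169575 + 193536/156455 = 1.29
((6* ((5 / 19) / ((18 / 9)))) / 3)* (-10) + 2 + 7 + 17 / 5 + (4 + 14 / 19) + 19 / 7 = 17.22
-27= -27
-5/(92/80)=-100/23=-4.35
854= 854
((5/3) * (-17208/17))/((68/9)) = -64530/289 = -223.29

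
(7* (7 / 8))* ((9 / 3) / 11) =147 / 88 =1.67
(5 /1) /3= 5 /3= 1.67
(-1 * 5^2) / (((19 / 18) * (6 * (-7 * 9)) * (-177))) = -25 / 70623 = -0.00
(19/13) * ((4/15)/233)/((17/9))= 228/257465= 0.00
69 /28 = 2.46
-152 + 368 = 216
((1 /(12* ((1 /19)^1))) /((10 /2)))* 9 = 57 /20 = 2.85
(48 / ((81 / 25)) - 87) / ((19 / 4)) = -7796 / 513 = -15.20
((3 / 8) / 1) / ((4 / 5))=15 / 32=0.47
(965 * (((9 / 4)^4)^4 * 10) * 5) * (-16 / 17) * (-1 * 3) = 134112336168151992375 / 2281701376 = 58777339391.92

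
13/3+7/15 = 4.80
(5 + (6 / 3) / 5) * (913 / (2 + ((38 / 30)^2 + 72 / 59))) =65448405 / 64049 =1021.85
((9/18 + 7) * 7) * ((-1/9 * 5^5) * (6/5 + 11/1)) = -1334375/6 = -222395.83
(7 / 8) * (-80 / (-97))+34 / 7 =5.58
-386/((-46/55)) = 10615/23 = 461.52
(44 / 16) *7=77 / 4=19.25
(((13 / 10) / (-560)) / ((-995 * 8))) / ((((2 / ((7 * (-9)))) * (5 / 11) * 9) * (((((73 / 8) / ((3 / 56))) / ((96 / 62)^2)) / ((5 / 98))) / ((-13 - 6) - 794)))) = 3138993 / 2394216660500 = 0.00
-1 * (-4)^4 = -256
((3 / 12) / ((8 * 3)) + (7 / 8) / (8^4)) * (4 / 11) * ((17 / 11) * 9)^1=4845 / 90112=0.05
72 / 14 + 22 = 190 / 7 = 27.14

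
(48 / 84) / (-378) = -2 / 1323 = -0.00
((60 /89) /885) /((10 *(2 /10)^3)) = 50 /5251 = 0.01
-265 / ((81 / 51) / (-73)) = 328865 / 27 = 12180.19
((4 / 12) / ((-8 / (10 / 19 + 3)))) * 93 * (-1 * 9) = 18693 / 152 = 122.98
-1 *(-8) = 8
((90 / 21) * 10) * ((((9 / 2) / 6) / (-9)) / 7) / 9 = -25 / 441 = -0.06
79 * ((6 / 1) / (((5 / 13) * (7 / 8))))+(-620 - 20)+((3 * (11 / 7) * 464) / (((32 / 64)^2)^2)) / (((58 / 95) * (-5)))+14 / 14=-374349 / 35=-10695.69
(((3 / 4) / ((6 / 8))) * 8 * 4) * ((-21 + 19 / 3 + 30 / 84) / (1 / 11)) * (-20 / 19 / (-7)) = -2115520 / 2793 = -757.44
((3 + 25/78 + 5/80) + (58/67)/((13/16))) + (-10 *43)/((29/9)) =-156403511/1212432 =-129.00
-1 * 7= -7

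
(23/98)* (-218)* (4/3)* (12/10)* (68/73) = -1363808/17885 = -76.25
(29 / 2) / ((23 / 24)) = 348 / 23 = 15.13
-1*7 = -7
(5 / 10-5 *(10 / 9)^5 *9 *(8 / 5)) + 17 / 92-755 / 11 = -189.88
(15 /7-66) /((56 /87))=-38889 /392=-99.21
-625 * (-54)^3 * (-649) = -63871335000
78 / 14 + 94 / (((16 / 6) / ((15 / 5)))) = 3117 / 28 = 111.32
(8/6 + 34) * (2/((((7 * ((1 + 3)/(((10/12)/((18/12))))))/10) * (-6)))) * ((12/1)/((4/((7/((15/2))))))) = -530/81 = -6.54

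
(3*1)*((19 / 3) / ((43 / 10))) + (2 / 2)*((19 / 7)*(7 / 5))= 1767 / 215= 8.22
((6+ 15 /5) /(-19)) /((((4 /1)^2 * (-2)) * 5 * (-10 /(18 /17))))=-0.00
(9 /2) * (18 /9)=9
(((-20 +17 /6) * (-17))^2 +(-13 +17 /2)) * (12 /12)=3065839 /36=85162.19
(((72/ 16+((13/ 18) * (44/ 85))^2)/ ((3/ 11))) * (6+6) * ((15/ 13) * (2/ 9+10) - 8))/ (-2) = -8841044476/ 22823775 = -387.36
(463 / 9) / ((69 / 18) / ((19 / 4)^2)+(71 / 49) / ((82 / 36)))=335790287 / 5261190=63.82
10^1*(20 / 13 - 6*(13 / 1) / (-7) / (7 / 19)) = 202460 / 637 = 317.83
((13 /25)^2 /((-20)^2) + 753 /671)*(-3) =-565090197 /167750000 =-3.37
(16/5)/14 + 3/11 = 193/385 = 0.50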